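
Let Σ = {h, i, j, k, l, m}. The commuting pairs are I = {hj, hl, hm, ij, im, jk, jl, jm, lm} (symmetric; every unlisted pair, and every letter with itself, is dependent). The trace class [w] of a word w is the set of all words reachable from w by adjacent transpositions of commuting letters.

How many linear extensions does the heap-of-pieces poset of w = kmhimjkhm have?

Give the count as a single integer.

108

#0=k has no predecessor
#1=m depends on [0:k]
#2=h depends on [0:k]
#3=i depends on [2:h]
#4=m depends on [1:m]
#5=j has no predecessor
#6=k depends on [3:i, 4:m]
#7=h depends on [6:k]
#8=m depends on [6:k]
sources: [0:k, 5:j]
N(rest) = Σ N(rest − s) over sources s of rest; N(one piece) = 1:
  size 1 → [5]=1  [7]=1  [8]=1
  size 2 → [5,7]=2  [5,8]=2  [7,8]=2
  size 3 → [5,7,8]=6  [6,7,8]=2
  size 4 → [3,6,7,8]=2  [4,6,7,8]=2  [5,6,7,8]=8
  size 5 → [1,4,6,7,8]=2  [2,3,6,7,8]=2  [3,4,6,7,8]=4  [3,5,6,7,8]=10  [4,5,6,7,8]=10
  size 6 → [1,3,4,6,7,8]=6  [1,4,5,6,7,8]=12  [2,3,4,6,7,8]=6  [2,3,5,6,7,8]=12  [3,4,5,6,7,8]=24
  size 7 → [1,2,3,4,6,7,8]=12  [1,3,4,5,6,7,8]=42  [2,3,4,5,6,7,8]=42
  first=0(k) contributes 96
  first=5(j) contributes 12
|[w]| = 108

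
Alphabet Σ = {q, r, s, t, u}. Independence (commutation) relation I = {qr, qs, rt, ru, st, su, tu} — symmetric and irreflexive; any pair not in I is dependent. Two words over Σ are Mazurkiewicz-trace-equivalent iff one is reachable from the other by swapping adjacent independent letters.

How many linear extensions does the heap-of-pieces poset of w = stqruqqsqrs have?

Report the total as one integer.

462

drop 0:s onto floor
drop 1:t onto floor
drop 2:q onto {1:t}
drop 3:r onto {0:s}
drop 4:u onto {2:q}
drop 5:q onto {4:u}
drop 6:q onto {5:q}
drop 7:s onto {3:r}
drop 8:q onto {6:q}
drop 9:r onto {7:s}
drop 10:s onto {9:r}
ground layer = {0:s, 1:t}
drop-orders for the pieces not yet dropped (sum over which currently-grounded one goes next):
  1 to go: {8} 1  {10} 1
  2 to go: {6,8} 1  {8,10} 2  {9,10} 1
  3 to go: {5,6,8} 1  {6,8,10} 3  {7,9,10} 1  {8,9,10} 3
  4 to go: {3,7,9,10} 1  {4,5,6,8} 1  {5,6,8,10} 4  {6,8,9,10} 6  {7,8,9,10} 4
  5 to go: {0,3,7,9,10} 1  {2,4,5,6,8} 1  {3,7,8,9,10} 5  {4,5,6,8,10} 5  {5,6,8,9,10} 10  {6,7,8,9,10} 10
  6 to go: {0,3,7,8,9,10} 6  {1,2,4,5,6,8} 1  {2,4,5,6,8,10} 6  {3,6,7,8,9,10} 15  {4,5,6,8,9,10} 15  {5,6,7,8,9,10} 20
  7 to go: {0,3,6,7,8,9,10} 21  {1,2,4,5,6,8,10} 7  {2,4,5,6,8,9,10} 21  {3,5,6,7,8,9,10} 35  {4,5,6,7,8,9,10} 35
  8 to go: {0,3,5,6,7,8,9,10} 56  {1,2,4,5,6,8,9,10} 28  {2,4,5,6,7,8,9,10} 56  {3,4,5,6,7,8,9,10} 70
  9 to go: {0,3,4,5,6,7,8,9,10} 126  {1,2,4,5,6,7,8,9,10} 84  {2,3,4,5,6,7,8,9,10} 126
  if 0:s drops first: 210 orders
  if 1:t drops first: 252 orders
heap linearizations: 462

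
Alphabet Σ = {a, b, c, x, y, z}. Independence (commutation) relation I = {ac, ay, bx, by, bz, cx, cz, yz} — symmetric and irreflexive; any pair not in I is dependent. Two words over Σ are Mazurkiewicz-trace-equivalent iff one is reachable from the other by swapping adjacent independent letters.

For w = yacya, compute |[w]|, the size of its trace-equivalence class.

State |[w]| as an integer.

10

0(y) covers ∅
1(a) covers ∅
2(c) covers 0:y
3(y) covers 2:c
4(a) covers 1:a
floor of heap: 0:y, 1:a
completions by unplaced set U, small U first (add the entries for U minus each lowest piece of U):
  |U|=1: {3}:1  {4}:1
  |U|=2: {1,4}:1  {2,3}:1  {3,4}:2
  |U|=3: {0,2,3}:1  {1,3,4}:3  {2,3,4}:3
  start at 0(y): 6
  start at 1(a): 4
sum over floor = 10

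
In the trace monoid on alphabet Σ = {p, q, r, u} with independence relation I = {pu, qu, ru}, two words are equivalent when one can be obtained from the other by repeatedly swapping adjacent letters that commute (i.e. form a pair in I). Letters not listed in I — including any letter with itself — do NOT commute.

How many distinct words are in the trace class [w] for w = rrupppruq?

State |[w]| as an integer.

36

drop 0:r onto floor
drop 1:r onto {0:r}
drop 2:u onto floor
drop 3:p onto {1:r}
drop 4:p onto {3:p}
drop 5:p onto {4:p}
drop 6:r onto {5:p}
drop 7:u onto {2:u}
drop 8:q onto {6:r}
ground layer = {0:r, 2:u}
drop-orders for the pieces not yet dropped (sum over which currently-grounded one goes next):
  1 to go: {7} 1  {8} 1
  2 to go: {2,7} 1  {6,8} 1  {7,8} 2
  3 to go: {2,7,8} 3  {5,6,8} 1  {6,7,8} 3
  4 to go: {2,6,7,8} 6  {4,5,6,8} 1  {5,6,7,8} 4
  5 to go: {2,5,6,7,8} 10  {3,4,5,6,8} 1  {4,5,6,7,8} 5
  6 to go: {1,3,4,5,6,8} 1  {2,4,5,6,7,8} 15  {3,4,5,6,7,8} 6
  7 to go: {0,1,3,4,5,6,8} 1  {1,3,4,5,6,7,8} 7  {2,3,4,5,6,7,8} 21
  if 0:r drops first: 28 orders
  if 2:u drops first: 8 orders
heap linearizations: 36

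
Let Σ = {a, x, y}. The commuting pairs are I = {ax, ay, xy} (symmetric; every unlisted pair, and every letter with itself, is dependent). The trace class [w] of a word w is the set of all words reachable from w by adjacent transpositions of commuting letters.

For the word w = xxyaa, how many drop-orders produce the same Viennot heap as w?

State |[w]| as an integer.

30

drop 0:x onto floor
drop 1:x onto {0:x}
drop 2:y onto floor
drop 3:a onto floor
drop 4:a onto {3:a}
ground layer = {0:x, 2:y, 3:a}
drop-orders for the pieces not yet dropped (sum over which currently-grounded one goes next):
  1 to go: {1} 1  {2} 1  {4} 1
  2 to go: {0,1} 1  {1,2} 2  {1,4} 2  {2,4} 2  {3,4} 1
  3 to go: {0,1,2} 3  {0,1,4} 3  {1,2,4} 6  {1,3,4} 3  {2,3,4} 3
  if 0:x drops first: 12 orders
  if 2:y drops first: 6 orders
  if 3:a drops first: 12 orders
heap linearizations: 30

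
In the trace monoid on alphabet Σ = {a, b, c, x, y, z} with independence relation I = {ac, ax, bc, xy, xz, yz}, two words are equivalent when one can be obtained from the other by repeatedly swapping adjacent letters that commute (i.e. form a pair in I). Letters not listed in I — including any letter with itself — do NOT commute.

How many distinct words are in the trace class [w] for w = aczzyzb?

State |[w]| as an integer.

8

drop 0:a onto floor
drop 1:c onto floor
drop 2:z onto {0:a, 1:c}
drop 3:z onto {2:z}
drop 4:y onto {0:a, 1:c}
drop 5:z onto {3:z}
drop 6:b onto {4:y, 5:z}
ground layer = {0:a, 1:c}
drop-orders for the pieces not yet dropped (sum over which currently-grounded one goes next):
  1 to go: {6} 1
  2 to go: {4,6} 1  {5,6} 1
  3 to go: {3,5,6} 1  {4,5,6} 2
  4 to go: {2,3,5,6} 1  {3,4,5,6} 3
  5 to go: {2,3,4,5,6} 4
  if 0:a drops first: 4 orders
  if 1:c drops first: 4 orders
heap linearizations: 8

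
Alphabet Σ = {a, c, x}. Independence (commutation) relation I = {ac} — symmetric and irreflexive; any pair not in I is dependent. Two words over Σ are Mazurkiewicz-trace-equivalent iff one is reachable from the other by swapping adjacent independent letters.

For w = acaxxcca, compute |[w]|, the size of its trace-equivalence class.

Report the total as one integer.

9

#0=a has no predecessor
#1=c has no predecessor
#2=a depends on [0:a]
#3=x depends on [1:c, 2:a]
#4=x depends on [3:x]
#5=c depends on [4:x]
#6=c depends on [5:c]
#7=a depends on [4:x]
sources: [0:a, 1:c]
N(rest) = Σ N(rest − s) over sources s of rest; N(one piece) = 1:
  size 1 → [6]=1  [7]=1
  size 2 → [5,6]=1  [6,7]=2
  size 3 → [5,6,7]=3
  size 4 → [4,5,6,7]=3
  size 5 → [3,4,5,6,7]=3
  size 6 → [1,3,4,5,6,7]=3  [2,3,4,5,6,7]=3
  first=0(a) contributes 6
  first=1(c) contributes 3
|[w]| = 9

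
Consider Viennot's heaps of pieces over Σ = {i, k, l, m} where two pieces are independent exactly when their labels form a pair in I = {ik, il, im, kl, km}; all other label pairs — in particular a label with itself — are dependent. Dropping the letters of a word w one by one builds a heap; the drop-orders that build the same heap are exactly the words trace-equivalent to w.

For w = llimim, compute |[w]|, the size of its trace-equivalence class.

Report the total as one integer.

0(l) covers ∅
1(l) covers 0:l
2(i) covers ∅
3(m) covers 1:l
4(i) covers 2:i
5(m) covers 3:m
floor of heap: 0:l, 2:i
completions by unplaced set U, small U first (add the entries for U minus each lowest piece of U):
  |U|=1: {4}:1  {5}:1
  |U|=2: {2,4}:1  {3,5}:1  {4,5}:2
  |U|=3: {1,3,5}:1  {2,4,5}:3  {3,4,5}:3
  |U|=4: {0,1,3,5}:1  {1,3,4,5}:4  {2,3,4,5}:6
  start at 0(l): 10
  start at 2(i): 5
sum over floor = 15

15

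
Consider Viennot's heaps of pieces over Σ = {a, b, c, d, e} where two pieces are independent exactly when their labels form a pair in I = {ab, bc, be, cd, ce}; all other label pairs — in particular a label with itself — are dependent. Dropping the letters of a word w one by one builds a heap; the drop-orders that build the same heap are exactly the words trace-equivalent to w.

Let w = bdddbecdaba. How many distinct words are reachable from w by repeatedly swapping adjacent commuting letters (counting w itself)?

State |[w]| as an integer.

50

piece 0:b — minimal
piece 1:d rests on {0:b}
piece 2:d rests on {1:d}
piece 3:d rests on {2:d}
piece 4:b rests on {3:d}
piece 5:e rests on {3:d}
piece 6:c — minimal
piece 7:d rests on {4:b, 5:e}
piece 8:a rests on {6:c, 7:d}
piece 9:b rests on {7:d}
piece 10:a rests on {8:a}
minimal pieces: {0:b, 6:c}
ways to finish when only these pieces remain (= sum over removing one remaining piece with nothing left below it):
  1 left: {9}→1  {10}→1
  2 left: {8,10}→1  {9,10}→2
  3 left: {6,8,10}→1  {8,9,10}→3
  4 left: {6,8,9,10}→4  {7,8,9,10}→3
  5 left: {4,7,8,9,10}→3  {5,7,8,9,10}→3  {6,7,8,9,10}→7
  6 left: {4,5,7,8,9,10}→6  {4,6,7,8,9,10}→10  {5,6,7,8,9,10}→10
  7 left: {3,4,5,7,8,9,10}→6  {4,5,6,7,8,9,10}→26
  8 left: {2,3,4,5,7,8,9,10}→6  {3,4,5,6,7,8,9,10}→32
  9 left: {1,2,3,4,5,7,8,9,10}→6  {2,3,4,5,6,7,8,9,10}→38
  placing 0:b first → 44 extensions
  placing 6:c first → 6 extensions
total linear extensions = 50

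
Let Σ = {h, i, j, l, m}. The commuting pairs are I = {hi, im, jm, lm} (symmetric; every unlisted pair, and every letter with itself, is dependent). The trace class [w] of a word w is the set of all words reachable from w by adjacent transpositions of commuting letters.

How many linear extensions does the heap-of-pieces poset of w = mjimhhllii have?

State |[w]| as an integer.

12

drop 0:m onto floor
drop 1:j onto floor
drop 2:i onto {1:j}
drop 3:m onto {0:m}
drop 4:h onto {1:j, 3:m}
drop 5:h onto {4:h}
drop 6:l onto {2:i, 5:h}
drop 7:l onto {6:l}
drop 8:i onto {7:l}
drop 9:i onto {8:i}
ground layer = {0:m, 1:j}
drop-orders for the pieces not yet dropped (sum over which currently-grounded one goes next):
  1 to go: {9} 1
  2 to go: {8,9} 1
  3 to go: {7,8,9} 1
  4 to go: {6,7,8,9} 1
  5 to go: {2,6,7,8,9} 1  {5,6,7,8,9} 1
  6 to go: {2,5,6,7,8,9} 2  {4,5,6,7,8,9} 1
  7 to go: {2,4,5,6,7,8,9} 3  {3,4,5,6,7,8,9} 1
  8 to go: {0,3,4,5,6,7,8,9} 1  {1,2,4,5,6,7,8,9} 3  {2,3,4,5,6,7,8,9} 4
  if 0:m drops first: 7 orders
  if 1:j drops first: 5 orders
heap linearizations: 12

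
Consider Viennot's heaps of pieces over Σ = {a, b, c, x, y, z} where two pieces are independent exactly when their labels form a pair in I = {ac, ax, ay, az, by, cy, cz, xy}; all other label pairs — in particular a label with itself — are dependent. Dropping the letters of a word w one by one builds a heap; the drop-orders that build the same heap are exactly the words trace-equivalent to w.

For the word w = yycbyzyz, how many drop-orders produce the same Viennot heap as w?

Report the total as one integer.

piece 0:y — minimal
piece 1:y rests on {0:y}
piece 2:c — minimal
piece 3:b rests on {2:c}
piece 4:y rests on {1:y}
piece 5:z rests on {3:b, 4:y}
piece 6:y rests on {5:z}
piece 7:z rests on {6:y}
minimal pieces: {0:y, 2:c}
ways to finish when only these pieces remain (= sum over removing one remaining piece with nothing left below it):
  1 left: {7}→1
  2 left: {6,7}→1
  3 left: {5,6,7}→1
  4 left: {3,5,6,7}→1  {4,5,6,7}→1
  5 left: {1,4,5,6,7}→1  {2,3,5,6,7}→1  {3,4,5,6,7}→2
  6 left: {0,1,4,5,6,7}→1  {1,3,4,5,6,7}→3  {2,3,4,5,6,7}→3
  placing 0:y first → 6 extensions
  placing 2:c first → 4 extensions
total linear extensions = 10

10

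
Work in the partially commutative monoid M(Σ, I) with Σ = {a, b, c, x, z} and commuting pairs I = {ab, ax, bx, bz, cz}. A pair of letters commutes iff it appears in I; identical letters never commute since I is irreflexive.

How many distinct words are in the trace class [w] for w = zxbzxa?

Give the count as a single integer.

12

drop 0:z onto floor
drop 1:x onto {0:z}
drop 2:b onto floor
drop 3:z onto {1:x}
drop 4:x onto {3:z}
drop 5:a onto {3:z}
ground layer = {0:z, 2:b}
drop-orders for the pieces not yet dropped (sum over which currently-grounded one goes next):
  1 to go: {2} 1  {4} 1  {5} 1
  2 to go: {2,4} 2  {2,5} 2  {4,5} 2
  3 to go: {2,4,5} 6  {3,4,5} 2
  4 to go: {1,3,4,5} 2  {2,3,4,5} 8
  if 0:z drops first: 10 orders
  if 2:b drops first: 2 orders
heap linearizations: 12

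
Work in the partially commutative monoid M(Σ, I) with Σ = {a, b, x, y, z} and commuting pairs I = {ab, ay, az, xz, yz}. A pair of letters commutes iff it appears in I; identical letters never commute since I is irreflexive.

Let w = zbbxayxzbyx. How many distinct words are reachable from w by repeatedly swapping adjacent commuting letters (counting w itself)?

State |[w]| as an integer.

0(z) covers ∅
1(b) covers 0:z
2(b) covers 1:b
3(x) covers 2:b
4(a) covers 3:x
5(y) covers 3:x
6(x) covers 4:a, 5:y
7(z) covers 2:b
8(b) covers 6:x, 7:z
9(y) covers 8:b
10(x) covers 9:y
floor of heap: 0:z
completions by unplaced set U, small U first (add the entries for U minus each lowest piece of U):
  |U|=1: {10}:1
  |U|=2: {9,10}:1
  |U|=3: {8,9,10}:1
  |U|=4: {6,8,9,10}:1  {7,8,9,10}:1
  |U|=5: {4,6,8,9,10}:1  {5,6,8,9,10}:1  {6,7,8,9,10}:2
  |U|=6: {4,5,6,8,9,10}:2  {4,6,7,8,9,10}:3  {5,6,7,8,9,10}:3
  |U|=7: {3,4,5,6,8,9,10}:2  {4,5,6,7,8,9,10}:8
  |U|=8: {3,4,5,6,7,8,9,10}:10
  |U|=9: {2,3,4,5,6,7,8,9,10}:10
  start at 0(z): 10

10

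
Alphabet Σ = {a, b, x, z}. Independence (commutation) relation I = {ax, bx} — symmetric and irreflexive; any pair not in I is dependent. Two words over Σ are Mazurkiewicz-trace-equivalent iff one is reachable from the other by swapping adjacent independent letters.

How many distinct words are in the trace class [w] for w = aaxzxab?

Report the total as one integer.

9

#0=a has no predecessor
#1=a depends on [0:a]
#2=x has no predecessor
#3=z depends on [1:a, 2:x]
#4=x depends on [3:z]
#5=a depends on [3:z]
#6=b depends on [5:a]
sources: [0:a, 2:x]
N(rest) = Σ N(rest − s) over sources s of rest; N(one piece) = 1:
  size 1 → [4]=1  [6]=1
  size 2 → [4,6]=2  [5,6]=1
  size 3 → [4,5,6]=3
  size 4 → [3,4,5,6]=3
  size 5 → [1,3,4,5,6]=3  [2,3,4,5,6]=3
  first=0(a) contributes 6
  first=2(x) contributes 3
|[w]| = 9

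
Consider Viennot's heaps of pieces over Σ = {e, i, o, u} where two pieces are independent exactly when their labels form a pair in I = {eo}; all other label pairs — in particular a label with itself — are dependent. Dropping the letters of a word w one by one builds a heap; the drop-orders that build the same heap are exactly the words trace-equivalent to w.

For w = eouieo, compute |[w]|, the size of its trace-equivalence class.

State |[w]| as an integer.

4

piece 0:e — minimal
piece 1:o — minimal
piece 2:u rests on {0:e, 1:o}
piece 3:i rests on {2:u}
piece 4:e rests on {3:i}
piece 5:o rests on {3:i}
minimal pieces: {0:e, 1:o}
ways to finish when only these pieces remain (= sum over removing one remaining piece with nothing left below it):
  1 left: {4}→1  {5}→1
  2 left: {4,5}→2
  3 left: {3,4,5}→2
  4 left: {2,3,4,5}→2
  placing 0:e first → 2 extensions
  placing 1:o first → 2 extensions
total linear extensions = 4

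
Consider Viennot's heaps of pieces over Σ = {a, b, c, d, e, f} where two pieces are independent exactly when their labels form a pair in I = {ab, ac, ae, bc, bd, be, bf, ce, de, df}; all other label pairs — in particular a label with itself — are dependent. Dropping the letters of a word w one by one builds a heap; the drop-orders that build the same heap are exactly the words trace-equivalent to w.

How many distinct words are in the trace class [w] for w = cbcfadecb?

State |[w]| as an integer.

drop 0:c onto floor
drop 1:b onto floor
drop 2:c onto {0:c}
drop 3:f onto {2:c}
drop 4:a onto {3:f}
drop 5:d onto {4:a}
drop 6:e onto {3:f}
drop 7:c onto {5:d}
drop 8:b onto {1:b}
ground layer = {0:c, 1:b}
drop-orders for the pieces not yet dropped (sum over which currently-grounded one goes next):
  1 to go: {6} 1  {7} 1  {8} 1
  2 to go: {1,8} 1  {5,7} 1  {6,7} 2  {6,8} 2  {7,8} 2
  3 to go: {1,6,8} 3  {1,7,8} 3  {4,5,7} 1  {5,6,7} 3  {5,7,8} 3  {6,7,8} 6
  4 to go: {1,5,7,8} 6  {1,6,7,8} 12  {4,5,6,7} 4  {4,5,7,8} 4  {5,6,7,8} 12
  5 to go: {1,4,5,7,8} 10  {1,5,6,7,8} 30  {3,4,5,6,7} 4  {4,5,6,7,8} 20
  6 to go: {1,4,5,6,7,8} 60  {2,3,4,5,6,7} 4  {3,4,5,6,7,8} 24
  7 to go: {0,2,3,4,5,6,7} 4  {1,3,4,5,6,7,8} 84  {2,3,4,5,6,7,8} 28
  if 0:c drops first: 112 orders
  if 1:b drops first: 32 orders
heap linearizations: 144

144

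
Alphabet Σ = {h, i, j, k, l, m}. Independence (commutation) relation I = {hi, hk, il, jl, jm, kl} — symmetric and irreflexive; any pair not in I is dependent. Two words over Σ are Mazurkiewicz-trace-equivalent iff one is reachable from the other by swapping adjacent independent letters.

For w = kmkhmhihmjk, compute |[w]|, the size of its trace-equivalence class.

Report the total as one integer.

#0=k has no predecessor
#1=m depends on [0:k]
#2=k depends on [1:m]
#3=h depends on [1:m]
#4=m depends on [2:k, 3:h]
#5=h depends on [4:m]
#6=i depends on [4:m]
#7=h depends on [5:h]
#8=m depends on [6:i, 7:h]
#9=j depends on [6:i, 7:h]
#10=k depends on [8:m, 9:j]
sources: [0:k]
N(rest) = Σ N(rest − s) over sources s of rest; N(one piece) = 1:
  size 1 → [10]=1
  size 2 → [8,10]=1  [9,10]=1
  size 3 → [8,9,10]=2
  size 4 → [6,8,9,10]=2  [7,8,9,10]=2
  size 5 → [5,7,8,9,10]=2  [6,7,8,9,10]=4
  size 6 → [5,6,7,8,9,10]=6
  size 7 → [4,5,6,7,8,9,10]=6
  size 8 → [2,4,5,6,7,8,9,10]=6  [3,4,5,6,7,8,9,10]=6
  size 9 → [2,3,4,5,6,7,8,9,10]=12
  first=0(k) contributes 12

12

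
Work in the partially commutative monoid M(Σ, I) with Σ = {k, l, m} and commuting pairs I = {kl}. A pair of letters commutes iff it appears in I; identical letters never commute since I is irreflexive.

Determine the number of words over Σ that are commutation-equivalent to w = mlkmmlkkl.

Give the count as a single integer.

#0=m has no predecessor
#1=l depends on [0:m]
#2=k depends on [0:m]
#3=m depends on [1:l, 2:k]
#4=m depends on [3:m]
#5=l depends on [4:m]
#6=k depends on [4:m]
#7=k depends on [6:k]
#8=l depends on [5:l]
sources: [0:m]
N(rest) = Σ N(rest − s) over sources s of rest; N(one piece) = 1:
  size 1 → [7]=1  [8]=1
  size 2 → [5,8]=1  [6,7]=1  [7,8]=2
  size 3 → [5,7,8]=3  [6,7,8]=3
  size 4 → [5,6,7,8]=6
  size 5 → [4,5,6,7,8]=6
  size 6 → [3,4,5,6,7,8]=6
  size 7 → [1,3,4,5,6,7,8]=6  [2,3,4,5,6,7,8]=6
  first=0(m) contributes 12

12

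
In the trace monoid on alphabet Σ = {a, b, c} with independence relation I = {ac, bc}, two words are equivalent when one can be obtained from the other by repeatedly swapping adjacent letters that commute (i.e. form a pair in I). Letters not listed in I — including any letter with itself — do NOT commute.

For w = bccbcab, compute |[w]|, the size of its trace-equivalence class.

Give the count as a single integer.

0(b) covers ∅
1(c) covers ∅
2(c) covers 1:c
3(b) covers 0:b
4(c) covers 2:c
5(a) covers 3:b
6(b) covers 5:a
floor of heap: 0:b, 1:c
completions by unplaced set U, small U first (add the entries for U minus each lowest piece of U):
  |U|=1: {4}:1  {6}:1
  |U|=2: {2,4}:1  {4,6}:2  {5,6}:1
  |U|=3: {1,2,4}:1  {2,4,6}:3  {3,5,6}:1  {4,5,6}:3
  |U|=4: {0,3,5,6}:1  {1,2,4,6}:4  {2,4,5,6}:6  {3,4,5,6}:4
  |U|=5: {0,3,4,5,6}:5  {1,2,4,5,6}:10  {2,3,4,5,6}:10
  start at 0(b): 20
  start at 1(c): 15
sum over floor = 35

35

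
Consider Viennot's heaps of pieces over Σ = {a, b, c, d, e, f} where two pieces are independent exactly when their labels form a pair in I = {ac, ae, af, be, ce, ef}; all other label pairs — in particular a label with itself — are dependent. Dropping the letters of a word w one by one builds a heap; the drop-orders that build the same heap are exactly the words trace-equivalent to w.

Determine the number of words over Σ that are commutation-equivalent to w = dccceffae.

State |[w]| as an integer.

0(d) covers ∅
1(c) covers 0:d
2(c) covers 1:c
3(c) covers 2:c
4(e) covers 0:d
5(f) covers 3:c
6(f) covers 5:f
7(a) covers 0:d
8(e) covers 4:e
floor of heap: 0:d
completions by unplaced set U, small U first (add the entries for U minus each lowest piece of U):
  |U|=1: {6}:1  {7}:1  {8}:1
  |U|=2: {4,8}:1  {5,6}:1  {6,7}:2  {6,8}:2  {7,8}:2
  |U|=3: {3,5,6}:1  {4,6,8}:3  {4,7,8}:3  {5,6,7}:3  {5,6,8}:3  {6,7,8}:6
  |U|=4: {2,3,5,6}:1  {3,5,6,7}:4  {3,5,6,8}:4  {4,5,6,8}:6  {4,6,7,8}:12  {5,6,7,8}:12
  |U|=5: {1,2,3,5,6}:1  {2,3,5,6,7}:5  {2,3,5,6,8}:5  {3,4,5,6,8}:10  {3,5,6,7,8}:20  {4,5,6,7,8}:30
  |U|=6: {1,2,3,5,6,7}:6  {1,2,3,5,6,8}:6  {2,3,4,5,6,8}:15  {2,3,5,6,7,8}:30  {3,4,5,6,7,8}:60
  |U|=7: {1,2,3,4,5,6,8}:21  {1,2,3,5,6,7,8}:42  {2,3,4,5,6,7,8}:105
  start at 0(d): 168

168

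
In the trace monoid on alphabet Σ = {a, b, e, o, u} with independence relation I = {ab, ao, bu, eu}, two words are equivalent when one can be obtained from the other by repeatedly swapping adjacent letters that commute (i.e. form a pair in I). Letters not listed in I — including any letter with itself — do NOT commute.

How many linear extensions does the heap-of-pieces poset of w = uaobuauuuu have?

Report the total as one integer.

piece 0:u — minimal
piece 1:a rests on {0:u}
piece 2:o rests on {0:u}
piece 3:b rests on {2:o}
piece 4:u rests on {1:a, 2:o}
piece 5:a rests on {4:u}
piece 6:u rests on {5:a}
piece 7:u rests on {6:u}
piece 8:u rests on {7:u}
piece 9:u rests on {8:u}
minimal pieces: {0:u}
ways to finish when only these pieces remain (= sum over removing one remaining piece with nothing left below it):
  1 left: {3}→1  {9}→1
  2 left: {3,9}→2  {8,9}→1
  3 left: {3,8,9}→3  {7,8,9}→1
  4 left: {3,7,8,9}→4  {6,7,8,9}→1
  5 left: {3,6,7,8,9}→5  {5,6,7,8,9}→1
  6 left: {3,5,6,7,8,9}→6  {4,5,6,7,8,9}→1
  7 left: {1,4,5,6,7,8,9}→1  {3,4,5,6,7,8,9}→7
  8 left: {1,3,4,5,6,7,8,9}→8  {2,3,4,5,6,7,8,9}→7
  placing 0:u first → 15 extensions

15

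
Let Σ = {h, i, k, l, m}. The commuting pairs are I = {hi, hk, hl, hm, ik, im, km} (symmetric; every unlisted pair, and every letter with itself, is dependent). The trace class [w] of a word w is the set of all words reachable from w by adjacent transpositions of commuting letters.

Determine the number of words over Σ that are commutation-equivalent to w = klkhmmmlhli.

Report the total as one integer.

220

piece 0:k — minimal
piece 1:l rests on {0:k}
piece 2:k rests on {1:l}
piece 3:h — minimal
piece 4:m rests on {1:l}
piece 5:m rests on {4:m}
piece 6:m rests on {5:m}
piece 7:l rests on {2:k, 6:m}
piece 8:h rests on {3:h}
piece 9:l rests on {7:l}
piece 10:i rests on {9:l}
minimal pieces: {0:k, 3:h}
ways to finish when only these pieces remain (= sum over removing one remaining piece with nothing left below it):
  1 left: {8}→1  {10}→1
  2 left: {3,8}→1  {8,10}→2  {9,10}→1
  3 left: {3,8,10}→3  {7,9,10}→1  {8,9,10}→3
  4 left: {2,7,9,10}→1  {3,8,9,10}→6  {6,7,9,10}→1  {7,8,9,10}→4
  5 left: {2,6,7,9,10}→2  {2,7,8,9,10}→5  {3,7,8,9,10}→10  {5,6,7,9,10}→1  {6,7,8,9,10}→5
  6 left: {2,3,7,8,9,10}→15  {2,5,6,7,9,10}→3  {2,6,7,8,9,10}→12  {3,6,7,8,9,10}→15  {4,5,6,7,9,10}→1  {5,6,7,8,9,10}→6
  7 left: {2,3,6,7,8,9,10}→42  {2,4,5,6,7,9,10}→4  {2,5,6,7,8,9,10}→21  {3,5,6,7,8,9,10}→21  {4,5,6,7,8,9,10}→7
  8 left: {1,2,4,5,6,7,9,10}→4  {2,3,5,6,7,8,9,10}→84  {2,4,5,6,7,8,9,10}→32  {3,4,5,6,7,8,9,10}→28
  9 left: {0,1,2,4,5,6,7,9,10}→4  {1,2,4,5,6,7,8,9,10}→36  {2,3,4,5,6,7,8,9,10}→144
  placing 0:k first → 180 extensions
  placing 3:h first → 40 extensions
total linear extensions = 220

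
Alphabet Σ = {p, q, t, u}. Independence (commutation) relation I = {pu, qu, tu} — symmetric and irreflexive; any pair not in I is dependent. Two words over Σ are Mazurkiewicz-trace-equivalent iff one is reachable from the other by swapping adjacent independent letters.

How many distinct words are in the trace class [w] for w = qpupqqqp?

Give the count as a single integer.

8

piece 0:q — minimal
piece 1:p rests on {0:q}
piece 2:u — minimal
piece 3:p rests on {1:p}
piece 4:q rests on {3:p}
piece 5:q rests on {4:q}
piece 6:q rests on {5:q}
piece 7:p rests on {6:q}
minimal pieces: {0:q, 2:u}
ways to finish when only these pieces remain (= sum over removing one remaining piece with nothing left below it):
  1 left: {2}→1  {7}→1
  2 left: {2,7}→2  {6,7}→1
  3 left: {2,6,7}→3  {5,6,7}→1
  4 left: {2,5,6,7}→4  {4,5,6,7}→1
  5 left: {2,4,5,6,7}→5  {3,4,5,6,7}→1
  6 left: {1,3,4,5,6,7}→1  {2,3,4,5,6,7}→6
  placing 0:q first → 7 extensions
  placing 2:u first → 1 extensions
total linear extensions = 8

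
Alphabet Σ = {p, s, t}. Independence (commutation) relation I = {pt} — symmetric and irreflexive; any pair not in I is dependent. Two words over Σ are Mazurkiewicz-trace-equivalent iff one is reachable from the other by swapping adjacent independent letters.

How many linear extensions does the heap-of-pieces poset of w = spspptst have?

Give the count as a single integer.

0(s) covers ∅
1(p) covers 0:s
2(s) covers 1:p
3(p) covers 2:s
4(p) covers 3:p
5(t) covers 2:s
6(s) covers 4:p, 5:t
7(t) covers 6:s
floor of heap: 0:s
completions by unplaced set U, small U first (add the entries for U minus each lowest piece of U):
  |U|=1: {7}:1
  |U|=2: {6,7}:1
  |U|=3: {4,6,7}:1  {5,6,7}:1
  |U|=4: {3,4,6,7}:1  {4,5,6,7}:2
  |U|=5: {3,4,5,6,7}:3
  |U|=6: {2,3,4,5,6,7}:3
  start at 0(s): 3

3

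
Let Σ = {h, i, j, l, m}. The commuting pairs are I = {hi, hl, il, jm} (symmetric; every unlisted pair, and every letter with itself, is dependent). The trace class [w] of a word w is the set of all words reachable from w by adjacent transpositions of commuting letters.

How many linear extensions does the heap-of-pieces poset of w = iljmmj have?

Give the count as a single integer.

12

#0=i has no predecessor
#1=l has no predecessor
#2=j depends on [0:i, 1:l]
#3=m depends on [0:i, 1:l]
#4=m depends on [3:m]
#5=j depends on [2:j]
sources: [0:i, 1:l]
N(rest) = Σ N(rest − s) over sources s of rest; N(one piece) = 1:
  size 1 → [4]=1  [5]=1
  size 2 → [2,5]=1  [3,4]=1  [4,5]=2
  size 3 → [2,4,5]=3  [3,4,5]=3
  size 4 → [2,3,4,5]=6
  first=0(i) contributes 6
  first=1(l) contributes 6
|[w]| = 12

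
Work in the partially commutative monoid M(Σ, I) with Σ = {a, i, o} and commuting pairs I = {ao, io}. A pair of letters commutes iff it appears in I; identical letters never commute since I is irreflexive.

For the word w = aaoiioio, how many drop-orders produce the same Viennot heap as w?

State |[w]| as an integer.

#0=a has no predecessor
#1=a depends on [0:a]
#2=o has no predecessor
#3=i depends on [1:a]
#4=i depends on [3:i]
#5=o depends on [2:o]
#6=i depends on [4:i]
#7=o depends on [5:o]
sources: [0:a, 2:o]
N(rest) = Σ N(rest − s) over sources s of rest; N(one piece) = 1:
  size 1 → [6]=1  [7]=1
  size 2 → [4,6]=1  [5,7]=1  [6,7]=2
  size 3 → [2,5,7]=1  [3,4,6]=1  [4,6,7]=3  [5,6,7]=3
  size 4 → [1,3,4,6]=1  [2,5,6,7]=4  [3,4,6,7]=4  [4,5,6,7]=6
  size 5 → [0,1,3,4,6]=1  [1,3,4,6,7]=5  [2,4,5,6,7]=10  [3,4,5,6,7]=10
  size 6 → [0,1,3,4,6,7]=6  [1,3,4,5,6,7]=15  [2,3,4,5,6,7]=20
  first=0(a) contributes 35
  first=2(o) contributes 21
|[w]| = 56

56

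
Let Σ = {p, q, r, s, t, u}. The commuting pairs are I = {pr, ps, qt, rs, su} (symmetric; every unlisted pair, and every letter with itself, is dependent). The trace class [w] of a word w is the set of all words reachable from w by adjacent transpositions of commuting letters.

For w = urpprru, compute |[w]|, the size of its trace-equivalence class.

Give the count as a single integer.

#0=u has no predecessor
#1=r depends on [0:u]
#2=p depends on [0:u]
#3=p depends on [2:p]
#4=r depends on [1:r]
#5=r depends on [4:r]
#6=u depends on [3:p, 5:r]
sources: [0:u]
N(rest) = Σ N(rest − s) over sources s of rest; N(one piece) = 1:
  size 1 → [6]=1
  size 2 → [3,6]=1  [5,6]=1
  size 3 → [2,3,6]=1  [3,5,6]=2  [4,5,6]=1
  size 4 → [1,4,5,6]=1  [2,3,5,6]=3  [3,4,5,6]=3
  size 5 → [1,3,4,5,6]=4  [2,3,4,5,6]=6
  first=0(u) contributes 10

10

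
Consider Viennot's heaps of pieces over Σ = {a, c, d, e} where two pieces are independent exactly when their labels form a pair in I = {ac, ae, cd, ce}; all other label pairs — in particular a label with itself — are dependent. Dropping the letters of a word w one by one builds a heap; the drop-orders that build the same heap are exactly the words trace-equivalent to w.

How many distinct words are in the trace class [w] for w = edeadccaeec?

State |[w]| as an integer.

#0=e has no predecessor
#1=d depends on [0:e]
#2=e depends on [1:d]
#3=a depends on [1:d]
#4=d depends on [2:e, 3:a]
#5=c has no predecessor
#6=c depends on [5:c]
#7=a depends on [4:d]
#8=e depends on [4:d]
#9=e depends on [8:e]
#10=c depends on [6:c]
sources: [0:e, 5:c]
N(rest) = Σ N(rest − s) over sources s of rest; N(one piece) = 1:
  size 1 → [7]=1  [9]=1  [10]=1
  size 2 → [6,10]=1  [7,9]=2  [7,10]=2  [8,9]=1  [9,10]=2
  size 3 → [5,6,10]=1  [6,7,10]=3  [6,9,10]=3  [7,8,9]=3  [7,9,10]=6  [8,9,10]=3
  size 4 → [4,7,8,9]=3  [5,6,7,10]=4  [5,6,9,10]=4  [6,7,9,10]=12  [6,8,9,10]=6  [7,8,9,10]=12
  size 5 → [2,4,7,8,9]=3  [3,4,7,8,9]=3  [4,7,8,9,10]=15  [5,6,7,9,10]=20  [5,6,8,9,10]=10  [6,7,8,9,10]=30
  size 6 → [2,3,4,7,8,9]=6  [2,4,7,8,9,10]=18  [3,4,7,8,9,10]=18  [4,6,7,8,9,10]=45  [5,6,7,8,9,10]=60
  size 7 → [1,2,3,4,7,8,9]=6  [2,3,4,7,8,9,10]=42  [2,4,6,7,8,9,10]=63  [3,4,6,7,8,9,10]=63  [4,5,6,7,8,9,10]=105
  size 8 → [0,1,2,3,4,7,8,9]=6  [1,2,3,4,7,8,9,10]=48  [2,3,4,6,7,8,9,10]=168  [2,4,5,6,7,8,9,10]=168  [3,4,5,6,7,8,9,10]=168
  size 9 → [0,1,2,3,4,7,8,9,10]=54  [1,2,3,4,6,7,8,9,10]=216  [2,3,4,5,6,7,8,9,10]=504
  first=0(e) contributes 720
  first=5(c) contributes 270
|[w]| = 990

990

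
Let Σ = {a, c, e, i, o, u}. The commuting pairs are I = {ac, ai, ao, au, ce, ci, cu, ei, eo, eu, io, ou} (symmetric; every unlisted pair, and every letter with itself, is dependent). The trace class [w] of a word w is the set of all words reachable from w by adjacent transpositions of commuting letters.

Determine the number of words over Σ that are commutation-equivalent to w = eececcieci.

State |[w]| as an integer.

3150

#0=e has no predecessor
#1=e depends on [0:e]
#2=c has no predecessor
#3=e depends on [1:e]
#4=c depends on [2:c]
#5=c depends on [4:c]
#6=i has no predecessor
#7=e depends on [3:e]
#8=c depends on [5:c]
#9=i depends on [6:i]
sources: [0:e, 2:c, 6:i]
N(rest) = Σ N(rest − s) over sources s of rest; N(one piece) = 1:
  size 1 → [7]=1  [8]=1  [9]=1
  size 2 → [3,7]=1  [5,8]=1  [6,9]=1  [7,8]=2  [7,9]=2  [8,9]=2
  size 3 → [1,3,7]=1  [3,7,8]=3  [3,7,9]=3  [4,5,8]=1  [5,7,8]=3  [5,8,9]=3  [6,7,9]=3  [6,8,9]=3  [7,8,9]=6
  size 4 → [0,1,3,7]=1  [1,3,7,8]=4  [1,3,7,9]=4  [2,4,5,8]=1  [3,5,7,8]=6  [3,6,7,9]=6  [3,7,8,9]=12  [4,5,7,8]=4  [4,5,8,9]=4  [5,6,8,9]=6  [5,7,8,9]=12  [6,7,8,9]=12
  size 5 → [0,1,3,7,8]=5  [0,1,3,7,9]=5  [1,3,5,7,8]=10  [1,3,6,7,9]=10  [1,3,7,8,9]=20  [2,4,5,7,8]=5  [2,4,5,8,9]=5  [3,4,5,7,8]=10  [3,5,7,8,9]=30  [3,6,7,8,9]=30  [4,5,6,8,9]=10  [4,5,7,8,9]=20  [5,6,7,8,9]=30
  size 6 → [0,1,3,5,7,8]=15  [0,1,3,6,7,9]=15  [0,1,3,7,8,9]=30  [1,3,4,5,7,8]=20  [1,3,5,7,8,9]=60  [1,3,6,7,8,9]=60  [2,3,4,5,7,8]=15  [2,4,5,6,8,9]=15  [2,4,5,7,8,9]=30  [3,4,5,7,8,9]=60  [3,5,6,7,8,9]=90  [4,5,6,7,8,9]=60
  size 7 → [0,1,3,4,5,7,8]=35  [0,1,3,5,7,8,9]=105  [0,1,3,6,7,8,9]=105  [1,2,3,4,5,7,8]=35  [1,3,4,5,7,8,9]=140  [1,3,5,6,7,8,9]=210  [2,3,4,5,7,8,9]=105  [2,4,5,6,7,8,9]=105  [3,4,5,6,7,8,9]=210
  size 8 → [0,1,2,3,4,5,7,8]=70  [0,1,3,4,5,7,8,9]=280  [0,1,3,5,6,7,8,9]=420  [1,2,3,4,5,7,8,9]=280  [1,3,4,5,6,7,8,9]=560  [2,3,4,5,6,7,8,9]=420
  first=0(e) contributes 1260
  first=2(c) contributes 1260
  first=6(i) contributes 630
|[w]| = 3150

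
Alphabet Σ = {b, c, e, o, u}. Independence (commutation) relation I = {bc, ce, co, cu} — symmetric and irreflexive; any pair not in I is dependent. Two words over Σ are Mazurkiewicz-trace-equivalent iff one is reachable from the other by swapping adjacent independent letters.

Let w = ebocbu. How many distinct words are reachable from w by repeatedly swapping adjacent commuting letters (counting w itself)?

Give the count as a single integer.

6

piece 0:e — minimal
piece 1:b rests on {0:e}
piece 2:o rests on {1:b}
piece 3:c — minimal
piece 4:b rests on {2:o}
piece 5:u rests on {4:b}
minimal pieces: {0:e, 3:c}
ways to finish when only these pieces remain (= sum over removing one remaining piece with nothing left below it):
  1 left: {3}→1  {5}→1
  2 left: {3,5}→2  {4,5}→1
  3 left: {2,4,5}→1  {3,4,5}→3
  4 left: {1,2,4,5}→1  {2,3,4,5}→4
  placing 0:e first → 5 extensions
  placing 3:c first → 1 extensions
total linear extensions = 6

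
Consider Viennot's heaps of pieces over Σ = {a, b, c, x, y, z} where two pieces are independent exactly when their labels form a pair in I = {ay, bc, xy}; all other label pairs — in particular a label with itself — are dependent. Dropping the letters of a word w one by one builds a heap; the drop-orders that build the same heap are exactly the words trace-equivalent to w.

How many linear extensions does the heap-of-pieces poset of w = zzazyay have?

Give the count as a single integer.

#0=z has no predecessor
#1=z depends on [0:z]
#2=a depends on [1:z]
#3=z depends on [2:a]
#4=y depends on [3:z]
#5=a depends on [3:z]
#6=y depends on [4:y]
sources: [0:z]
N(rest) = Σ N(rest − s) over sources s of rest; N(one piece) = 1:
  size 1 → [5]=1  [6]=1
  size 2 → [4,6]=1  [5,6]=2
  size 3 → [4,5,6]=3
  size 4 → [3,4,5,6]=3
  size 5 → [2,3,4,5,6]=3
  first=0(z) contributes 3

3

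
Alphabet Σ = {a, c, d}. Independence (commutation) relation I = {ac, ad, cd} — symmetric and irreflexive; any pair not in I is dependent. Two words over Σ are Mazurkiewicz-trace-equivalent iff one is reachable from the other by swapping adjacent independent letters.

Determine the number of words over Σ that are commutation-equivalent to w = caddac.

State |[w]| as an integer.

piece 0:c — minimal
piece 1:a — minimal
piece 2:d — minimal
piece 3:d rests on {2:d}
piece 4:a rests on {1:a}
piece 5:c rests on {0:c}
minimal pieces: {0:c, 1:a, 2:d}
ways to finish when only these pieces remain (= sum over removing one remaining piece with nothing left below it):
  1 left: {3}→1  {4}→1  {5}→1
  2 left: {0,5}→1  {1,4}→1  {2,3}→1  {3,4}→2  {3,5}→2  {4,5}→2
  3 left: {0,3,5}→3  {0,4,5}→3  {1,3,4}→3  {1,4,5}→3  {2,3,4}→3  {2,3,5}→3  {3,4,5}→6
  4 left: {0,1,4,5}→6  {0,2,3,5}→6  {0,3,4,5}→12  {1,2,3,4}→6  {1,3,4,5}→12  {2,3,4,5}→12
  placing 0:c first → 30 extensions
  placing 1:a first → 30 extensions
  placing 2:d first → 30 extensions
total linear extensions = 90

90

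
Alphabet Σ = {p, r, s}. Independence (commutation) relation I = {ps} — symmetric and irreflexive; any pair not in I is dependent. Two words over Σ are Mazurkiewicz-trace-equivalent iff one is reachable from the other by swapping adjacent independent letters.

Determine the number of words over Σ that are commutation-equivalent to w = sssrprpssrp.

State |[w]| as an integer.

3

drop 0:s onto floor
drop 1:s onto {0:s}
drop 2:s onto {1:s}
drop 3:r onto {2:s}
drop 4:p onto {3:r}
drop 5:r onto {4:p}
drop 6:p onto {5:r}
drop 7:s onto {5:r}
drop 8:s onto {7:s}
drop 9:r onto {6:p, 8:s}
drop 10:p onto {9:r}
ground layer = {0:s}
drop-orders for the pieces not yet dropped (sum over which currently-grounded one goes next):
  1 to go: {10} 1
  2 to go: {9,10} 1
  3 to go: {6,9,10} 1  {8,9,10} 1
  4 to go: {6,8,9,10} 2  {7,8,9,10} 1
  5 to go: {6,7,8,9,10} 3
  6 to go: {5,6,7,8,9,10} 3
  7 to go: {4,5,6,7,8,9,10} 3
  8 to go: {3,4,5,6,7,8,9,10} 3
  9 to go: {2,3,4,5,6,7,8,9,10} 3
  if 0:s drops first: 3 orders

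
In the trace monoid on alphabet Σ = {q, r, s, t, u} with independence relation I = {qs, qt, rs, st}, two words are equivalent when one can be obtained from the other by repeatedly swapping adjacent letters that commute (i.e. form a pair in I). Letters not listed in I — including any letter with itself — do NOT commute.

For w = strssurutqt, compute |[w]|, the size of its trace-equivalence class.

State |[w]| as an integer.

#0=s has no predecessor
#1=t has no predecessor
#2=r depends on [1:t]
#3=s depends on [0:s]
#4=s depends on [3:s]
#5=u depends on [2:r, 4:s]
#6=r depends on [5:u]
#7=u depends on [6:r]
#8=t depends on [7:u]
#9=q depends on [7:u]
#10=t depends on [8:t]
sources: [0:s, 1:t]
N(rest) = Σ N(rest − s) over sources s of rest; N(one piece) = 1:
  size 1 → [9]=1  [10]=1
  size 2 → [8,10]=1  [9,10]=2
  size 3 → [8,9,10]=3
  size 4 → [7,8,9,10]=3
  size 5 → [6,7,8,9,10]=3
  size 6 → [5,6,7,8,9,10]=3
  size 7 → [2,5,6,7,8,9,10]=3  [4,5,6,7,8,9,10]=3
  size 8 → [1,2,5,6,7,8,9,10]=3  [2,4,5,6,7,8,9,10]=6  [3,4,5,6,7,8,9,10]=3
  size 9 → [0,3,4,5,6,7,8,9,10]=3  [1,2,4,5,6,7,8,9,10]=9  [2,3,4,5,6,7,8,9,10]=9
  first=0(s) contributes 18
  first=1(t) contributes 12
|[w]| = 30

30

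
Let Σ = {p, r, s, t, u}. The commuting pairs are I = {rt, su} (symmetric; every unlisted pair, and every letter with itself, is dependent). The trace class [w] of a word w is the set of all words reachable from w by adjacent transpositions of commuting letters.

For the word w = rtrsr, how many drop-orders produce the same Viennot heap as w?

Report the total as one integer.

3

piece 0:r — minimal
piece 1:t — minimal
piece 2:r rests on {0:r}
piece 3:s rests on {1:t, 2:r}
piece 4:r rests on {3:s}
minimal pieces: {0:r, 1:t}
ways to finish when only these pieces remain (= sum over removing one remaining piece with nothing left below it):
  1 left: {4}→1
  2 left: {3,4}→1
  3 left: {1,3,4}→1  {2,3,4}→1
  placing 0:r first → 2 extensions
  placing 1:t first → 1 extensions
total linear extensions = 3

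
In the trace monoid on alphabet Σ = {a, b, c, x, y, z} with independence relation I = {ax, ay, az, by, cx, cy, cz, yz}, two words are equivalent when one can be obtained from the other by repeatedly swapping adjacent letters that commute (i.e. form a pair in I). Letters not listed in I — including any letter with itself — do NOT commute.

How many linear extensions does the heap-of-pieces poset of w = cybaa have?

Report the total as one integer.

piece 0:c — minimal
piece 1:y — minimal
piece 2:b rests on {0:c}
piece 3:a rests on {2:b}
piece 4:a rests on {3:a}
minimal pieces: {0:c, 1:y}
ways to finish when only these pieces remain (= sum over removing one remaining piece with nothing left below it):
  1 left: {1}→1  {4}→1
  2 left: {1,4}→2  {3,4}→1
  3 left: {1,3,4}→3  {2,3,4}→1
  placing 0:c first → 4 extensions
  placing 1:y first → 1 extensions
total linear extensions = 5

5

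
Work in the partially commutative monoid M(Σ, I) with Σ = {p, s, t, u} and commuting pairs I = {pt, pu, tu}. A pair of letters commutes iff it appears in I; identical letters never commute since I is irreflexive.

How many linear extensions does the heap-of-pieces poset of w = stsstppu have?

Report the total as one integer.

#0=s has no predecessor
#1=t depends on [0:s]
#2=s depends on [1:t]
#3=s depends on [2:s]
#4=t depends on [3:s]
#5=p depends on [3:s]
#6=p depends on [5:p]
#7=u depends on [3:s]
sources: [0:s]
N(rest) = Σ N(rest − s) over sources s of rest; N(one piece) = 1:
  size 1 → [4]=1  [6]=1  [7]=1
  size 2 → [4,6]=2  [4,7]=2  [5,6]=1  [6,7]=2
  size 3 → [4,5,6]=3  [4,6,7]=6  [5,6,7]=3
  size 4 → [4,5,6,7]=12
  size 5 → [3,4,5,6,7]=12
  size 6 → [2,3,4,5,6,7]=12
  first=0(s) contributes 12

12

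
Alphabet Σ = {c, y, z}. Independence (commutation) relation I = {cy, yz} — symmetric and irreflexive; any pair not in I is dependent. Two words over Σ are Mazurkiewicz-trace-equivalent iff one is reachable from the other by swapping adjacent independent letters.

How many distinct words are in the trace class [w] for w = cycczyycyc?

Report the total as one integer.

210

0(c) covers ∅
1(y) covers ∅
2(c) covers 0:c
3(c) covers 2:c
4(z) covers 3:c
5(y) covers 1:y
6(y) covers 5:y
7(c) covers 4:z
8(y) covers 6:y
9(c) covers 7:c
floor of heap: 0:c, 1:y
completions by unplaced set U, small U first (add the entries for U minus each lowest piece of U):
  |U|=1: {8}:1  {9}:1
  |U|=2: {6,8}:1  {7,9}:1  {8,9}:2
  |U|=3: {4,7,9}:1  {5,6,8}:1  {6,8,9}:3  {7,8,9}:3
  |U|=4: {1,5,6,8}:1  {3,4,7,9}:1  {4,7,8,9}:4  {5,6,8,9}:4  {6,7,8,9}:6
  |U|=5: {1,5,6,8,9}:5  {2,3,4,7,9}:1  {3,4,7,8,9}:5  {4,6,7,8,9}:10  {5,6,7,8,9}:10
  |U|=6: {0,2,3,4,7,9}:1  {1,5,6,7,8,9}:15  {2,3,4,7,8,9}:6  {3,4,6,7,8,9}:15  {4,5,6,7,8,9}:20
  |U|=7: {0,2,3,4,7,8,9}:7  {1,4,5,6,7,8,9}:35  {2,3,4,6,7,8,9}:21  {3,4,5,6,7,8,9}:35
  |U|=8: {0,2,3,4,6,7,8,9}:28  {1,3,4,5,6,7,8,9}:70  {2,3,4,5,6,7,8,9}:56
  start at 0(c): 126
  start at 1(y): 84
sum over floor = 210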